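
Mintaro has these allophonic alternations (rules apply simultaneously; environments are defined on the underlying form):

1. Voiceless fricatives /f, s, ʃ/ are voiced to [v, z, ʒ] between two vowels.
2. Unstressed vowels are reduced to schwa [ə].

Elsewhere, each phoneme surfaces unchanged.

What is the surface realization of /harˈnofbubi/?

[hərˈnofbəbə]

/h/ — not in any rule's target class → [h].
/a/ meets the environment for rule 2 (in an unstressed syllable) → [ə].
/r/ (between /a/ and /n/): no rule targets it → [r].
/n/ (between /r/ and /o/) is unaffected → [n].
/o/ (between /n/ and /f/) is in the target of rule 2 but the environment (in an unstressed syllable) is not met → [o].
/f/ (between /o/ and /b/) fails the environment for rule 1, so it stays [f].
/b/ (between /f/ and /u/) is unaffected → [b].
Rule 2 applies to /u/ (between /b/ and /b/: in an unstressed syllable) → [ə].
/b/ (between /u/ and /i/) is unaffected → [b].
/i/ meets the environment for rule 2 (in an unstressed syllable) → [ə].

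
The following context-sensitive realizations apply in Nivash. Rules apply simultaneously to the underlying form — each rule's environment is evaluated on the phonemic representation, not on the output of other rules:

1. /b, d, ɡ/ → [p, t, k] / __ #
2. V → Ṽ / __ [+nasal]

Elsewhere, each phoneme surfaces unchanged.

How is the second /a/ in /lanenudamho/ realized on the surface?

/a/ meets the environment for rule 2 (before a nasal consonant) → [ã].

[ã]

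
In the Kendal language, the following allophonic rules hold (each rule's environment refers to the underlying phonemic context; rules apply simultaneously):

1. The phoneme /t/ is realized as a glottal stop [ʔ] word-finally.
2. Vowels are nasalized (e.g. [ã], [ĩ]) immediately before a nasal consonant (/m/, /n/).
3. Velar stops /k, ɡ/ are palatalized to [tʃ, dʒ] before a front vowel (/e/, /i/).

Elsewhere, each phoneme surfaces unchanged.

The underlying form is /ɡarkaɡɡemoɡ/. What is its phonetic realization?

[ɡarkaɡdʒẽmoɡ]

/ɡ/ (word-initial): rule 3 targets it, but not before a front vowel → unchanged [ɡ].
/a/ (between /ɡ/ and /r/) is in the target of rule 2 but the environment (before a nasal consonant) is not met → [a].
/r/ — not in any rule's target class → [r].
/k/ (between /r/ and /a/): rule 3 targets it, but not before a front vowel → unchanged [k].
/a/ (between /k/ and /ɡ/): rule 2 targets it, but not before a nasal consonant → unchanged [a].
/ɡ/ (between /a/ and /ɡ/): rule 3 targets it, but not before a front vowel → unchanged [ɡ].
/ɡ/ (between /ɡ/ and /e/): before a front vowel, so rule 3 applies → [dʒ].
/e/ meets the environment for rule 2 (before a nasal consonant) → [ẽ].
/m/ stays [m].
/o/ (between /m/ and /ɡ/) is in the target of rule 2 but the environment (before a nasal consonant) is not met → [o].
/ɡ/ (word-final) is in the target of rule 3 but the environment (before a front vowel) is not met → [ɡ].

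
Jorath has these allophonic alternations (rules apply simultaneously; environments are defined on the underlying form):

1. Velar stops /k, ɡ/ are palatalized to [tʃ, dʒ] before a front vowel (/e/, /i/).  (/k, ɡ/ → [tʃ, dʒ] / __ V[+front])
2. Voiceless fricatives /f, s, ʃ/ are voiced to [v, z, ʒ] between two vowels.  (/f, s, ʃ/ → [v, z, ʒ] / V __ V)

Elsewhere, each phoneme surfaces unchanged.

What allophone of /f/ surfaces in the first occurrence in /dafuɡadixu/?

/f/ — between /a/ and /u/, between two vowels — surfaces as [v] (rule 2).

[v]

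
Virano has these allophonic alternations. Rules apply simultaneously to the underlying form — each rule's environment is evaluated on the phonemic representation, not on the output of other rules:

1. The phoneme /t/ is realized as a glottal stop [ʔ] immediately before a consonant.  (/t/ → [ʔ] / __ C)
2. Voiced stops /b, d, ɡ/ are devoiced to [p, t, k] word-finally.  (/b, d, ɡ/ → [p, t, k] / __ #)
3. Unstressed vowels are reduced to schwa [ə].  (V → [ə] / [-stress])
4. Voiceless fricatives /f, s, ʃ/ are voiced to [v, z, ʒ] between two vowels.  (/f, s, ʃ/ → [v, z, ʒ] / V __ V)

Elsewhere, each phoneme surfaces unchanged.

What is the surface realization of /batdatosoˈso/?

[bəʔdətəzəˈzo]

/b/ (word-initial) is in the target of rule 2 but the environment (word-finally) is not met → [b].
/a/ (between /b/ and /t/) occurs in an unstressed syllable → [ə] by rule 3.
/t/ — between /a/ and /d/, immediately before a consonant — surfaces as [ʔ] (rule 1).
/d/ — between /t/ and /a/; rule 2 does not apply here → [d].
/a/ meets the environment for rule 3 (in an unstressed syllable) → [ə].
/t/ (between /a/ and /o/) is in the target of rule 1 but the environment (immediately before a consonant) is not met → [t].
/o/ (between /t/ and /s/) occurs in an unstressed syllable → [ə] by rule 3.
/s/ — between /o/ and /o/, between two vowels — surfaces as [z] (rule 4).
/o/ (between /s/ and /s/): in an unstressed syllable, so rule 3 applies → [ə].
/s/ — between /o/ and /o/, between two vowels — surfaces as [z] (rule 4).
/o/ — word-final; rule 3 does not apply here → [o].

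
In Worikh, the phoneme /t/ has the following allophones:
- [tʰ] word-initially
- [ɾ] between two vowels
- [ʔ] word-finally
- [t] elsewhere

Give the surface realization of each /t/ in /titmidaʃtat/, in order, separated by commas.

[tʰ], [t], [t], [ʔ]

Occurrence 1 (position 1): word-initially → [tʰ].
Occurrence 2 (position 3): no conditioning environment matches → elsewhere allophone [t].
Occurrence 3 (position 9): no conditioning environment matches → elsewhere allophone [t].
Occurrence 4 (position 11): word-finally → [ʔ].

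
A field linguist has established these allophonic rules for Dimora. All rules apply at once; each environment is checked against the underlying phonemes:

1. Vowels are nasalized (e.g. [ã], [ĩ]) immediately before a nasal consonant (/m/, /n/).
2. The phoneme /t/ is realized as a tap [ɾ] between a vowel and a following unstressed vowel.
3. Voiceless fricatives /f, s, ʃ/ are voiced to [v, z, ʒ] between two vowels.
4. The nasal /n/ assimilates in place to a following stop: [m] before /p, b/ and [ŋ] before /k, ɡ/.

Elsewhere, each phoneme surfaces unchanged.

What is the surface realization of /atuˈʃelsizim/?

[aɾuˈʒelsizĩm]

/a/ — word-initial; rule 1 does not apply here → [a].
/t/ — between /a/ and /u/, between a vowel and a following unstressed vowel — surfaces as [ɾ] (rule 2).
/u/ (between /t/ and /ʃ/) is in the target of rule 1 but the environment (before a nasal consonant) is not met → [u].
Rule 3 applies to /ʃ/ (between /u/ and /e/: between two vowels) → [ʒ].
/e/ (between /ʃ/ and /l/): rule 1 targets it, but not before a nasal consonant → unchanged [e].
/l/ (between /e/ and /s/): no rule targets it → [l].
/s/ — between /l/ and /i/; rule 3 does not apply here → [s].
/i/ (between /s/ and /z/) is in the target of rule 1 but the environment (before a nasal consonant) is not met → [i].
/z/ — not in any rule's target class → [z].
/i/ meets the environment for rule 1 (before a nasal consonant) → [ĩ].
/m/ (word-final): no rule targets it → [m].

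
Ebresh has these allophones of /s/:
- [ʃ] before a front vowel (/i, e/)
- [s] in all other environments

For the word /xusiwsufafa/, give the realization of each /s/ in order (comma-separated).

[ʃ], [s]

Occurrence 1 (position 3): before a front vowel (/i, e/) → [ʃ].
Occurrence 2 (position 6): no conditioning environment matches → elsewhere allophone [s].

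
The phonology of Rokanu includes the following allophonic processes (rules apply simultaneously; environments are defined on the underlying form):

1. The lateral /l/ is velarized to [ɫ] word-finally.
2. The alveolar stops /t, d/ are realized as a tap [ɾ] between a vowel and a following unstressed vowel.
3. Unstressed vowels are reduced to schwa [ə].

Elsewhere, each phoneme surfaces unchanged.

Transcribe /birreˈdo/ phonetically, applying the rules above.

[bərrəˈdo]

/b/ (word-initial): no rule targets it → [b].
/i/ — between /b/ and /r/, in an unstressed syllable — surfaces as [ə] (rule 3).
/r/ (between /i/ and /r/) is unaffected → [r].
/r/ (between /r/ and /e/): no rule targets it → [r].
/e/ (between /r/ and /d/) occurs in an unstressed syllable → [ə] by rule 3.
/d/ (between /e/ and /o/): rule 2 targets it, but not between a vowel and a following unstressed vowel → unchanged [d].
/o/ — word-final; rule 3 does not apply here → [o].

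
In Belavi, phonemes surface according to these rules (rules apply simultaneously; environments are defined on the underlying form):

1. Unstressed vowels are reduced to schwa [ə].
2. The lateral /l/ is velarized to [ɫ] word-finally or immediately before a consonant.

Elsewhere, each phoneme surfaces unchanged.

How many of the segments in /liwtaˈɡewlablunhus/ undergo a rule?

5

Segments that undergo a rule: /i/ → [ə] (rule 1); /a/ → [ə] (rule 1); /a/ → [ə] (rule 1); /u/ → [ə] (rule 1); /u/ → [ə] (rule 1).
All other segments surface unchanged.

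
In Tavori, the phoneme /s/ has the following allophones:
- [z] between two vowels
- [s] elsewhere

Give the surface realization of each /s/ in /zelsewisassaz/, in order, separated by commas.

[s], [z], [s], [s]

Occurrence 1 (position 4): no conditioning environment matches → elsewhere allophone [s].
Occurrence 2 (position 8): between two vowels → [z].
Occurrence 3 (position 10): no conditioning environment matches → elsewhere allophone [s].
Occurrence 4 (position 11): no conditioning environment matches → elsewhere allophone [s].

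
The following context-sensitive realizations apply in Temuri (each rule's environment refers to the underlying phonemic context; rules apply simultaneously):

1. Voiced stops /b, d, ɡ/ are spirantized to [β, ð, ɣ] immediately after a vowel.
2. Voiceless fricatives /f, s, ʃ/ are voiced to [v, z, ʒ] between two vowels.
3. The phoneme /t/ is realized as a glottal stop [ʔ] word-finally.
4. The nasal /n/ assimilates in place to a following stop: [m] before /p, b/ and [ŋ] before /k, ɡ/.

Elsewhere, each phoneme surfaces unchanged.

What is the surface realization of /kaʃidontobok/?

[kaʒiðontoβok]

/k/ (word-initial): no rule targets it → [k].
/a/ (between /k/ and /ʃ/): no rule targets it → [a].
/ʃ/ (between /a/ and /i/) occurs between two vowels → [ʒ] by rule 2.
/i/ — not in any rule's target class → [i].
/d/ meets the environment for rule 1 (immediately after a vowel) → [ð].
/o/ — not in any rule's target class → [o].
/n/ — between /o/ and /t/; rule 4 does not apply here → [n].
/t/ (between /n/ and /o/): rule 3 targets it, but not word-finally → unchanged [t].
/o/ stays [o].
/b/ — between /o/ and /o/, immediately after a vowel — surfaces as [β] (rule 1).
/o/ (between /b/ and /k/) is unaffected → [o].
/k/ (word-final) is unaffected → [k].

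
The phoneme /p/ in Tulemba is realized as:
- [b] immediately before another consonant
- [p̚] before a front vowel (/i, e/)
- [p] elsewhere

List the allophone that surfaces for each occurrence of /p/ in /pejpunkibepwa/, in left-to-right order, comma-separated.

[p̚], [p], [b]

Occurrence 1 (position 1): before a front vowel (/i, e/) → [p̚].
Occurrence 2 (position 4): no conditioning environment matches → elsewhere allophone [p].
Occurrence 3 (position 11): immediately before another consonant → [b].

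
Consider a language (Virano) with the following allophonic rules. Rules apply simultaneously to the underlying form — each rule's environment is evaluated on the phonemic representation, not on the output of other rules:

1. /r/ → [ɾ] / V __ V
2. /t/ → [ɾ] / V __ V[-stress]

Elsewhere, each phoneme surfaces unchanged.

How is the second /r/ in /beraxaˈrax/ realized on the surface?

[ɾ]

Rule 1 applies to /r/ (between /a/ and /a/: between two vowels) → [ɾ].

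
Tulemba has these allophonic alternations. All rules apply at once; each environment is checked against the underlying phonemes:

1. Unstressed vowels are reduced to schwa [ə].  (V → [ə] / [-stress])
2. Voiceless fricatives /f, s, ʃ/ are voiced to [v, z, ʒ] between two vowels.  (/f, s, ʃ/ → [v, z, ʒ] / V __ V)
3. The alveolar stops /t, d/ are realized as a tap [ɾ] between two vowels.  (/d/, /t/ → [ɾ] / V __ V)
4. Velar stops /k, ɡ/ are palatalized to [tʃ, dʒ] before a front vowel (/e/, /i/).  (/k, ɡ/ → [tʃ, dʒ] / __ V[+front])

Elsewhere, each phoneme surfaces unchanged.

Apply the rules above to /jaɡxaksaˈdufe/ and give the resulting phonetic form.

/j/ stays [j].
/a/ — between /j/ and /ɡ/, in an unstressed syllable — surfaces as [ə] (rule 1).
/ɡ/ (between /a/ and /x/): rule 4 targets it, but not before a front vowel → unchanged [ɡ].
/x/ (between /ɡ/ and /a/) is unaffected → [x].
/a/ (between /x/ and /k/) occurs in an unstressed syllable → [ə] by rule 1.
/k/ (between /a/ and /s/): rule 4 targets it, but not before a front vowel → unchanged [k].
/s/ — between /k/ and /a/; rule 2 does not apply here → [s].
/a/ — between /s/ and /d/, in an unstressed syllable — surfaces as [ə] (rule 1).
Rule 3 applies to /d/ (between /a/ and /u/: between two vowels) → [ɾ].
/u/ (between /d/ and /f/): rule 1 targets it, but not in an unstressed syllable → unchanged [u].
/f/ — between /u/ and /e/, between two vowels — surfaces as [v] (rule 2).
/e/ (word-final) occurs in an unstressed syllable → [ə] by rule 1.

[jəɡxəksəˈɾuvə]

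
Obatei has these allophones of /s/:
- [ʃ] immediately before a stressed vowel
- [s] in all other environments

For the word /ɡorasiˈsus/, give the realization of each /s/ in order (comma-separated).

[s], [ʃ], [s]

Occurrence 1 (position 5): no conditioning environment matches → elsewhere allophone [s].
Occurrence 2 (position 7): immediately before a stressed vowel → [ʃ].
Occurrence 3 (position 9): no conditioning environment matches → elsewhere allophone [s].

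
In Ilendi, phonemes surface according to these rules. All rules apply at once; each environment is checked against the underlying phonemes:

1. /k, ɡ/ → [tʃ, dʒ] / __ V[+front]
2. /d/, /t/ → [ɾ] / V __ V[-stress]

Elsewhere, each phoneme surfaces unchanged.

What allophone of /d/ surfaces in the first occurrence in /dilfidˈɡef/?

[d]

/d/ (word-initial) fails the environment for rule 2, so it stays [d].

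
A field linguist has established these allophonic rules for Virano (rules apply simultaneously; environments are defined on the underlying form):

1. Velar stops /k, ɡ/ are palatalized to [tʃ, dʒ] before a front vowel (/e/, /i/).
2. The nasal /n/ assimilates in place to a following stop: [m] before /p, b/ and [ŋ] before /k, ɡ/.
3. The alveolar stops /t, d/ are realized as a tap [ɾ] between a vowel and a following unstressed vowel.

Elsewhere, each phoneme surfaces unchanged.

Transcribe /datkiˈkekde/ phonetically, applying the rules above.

/d/ (word-initial) is in the target of rule 3 but the environment (between a vowel and a following unstressed vowel) is not met → [d].
/a/ (between /d/ and /t/): no rule targets it → [a].
/t/ (between /a/ and /k/) fails the environment for rule 3, so it stays [t].
Rule 1 applies to /k/ (between /t/ and /i/: before a front vowel) → [tʃ].
/i/ (between /k/ and /k/) is unaffected → [i].
/k/ (between /i/ and /e/) occurs before a front vowel → [tʃ] by rule 1.
/e/ stays [e].
/k/ (between /e/ and /d/) is in the target of rule 1 but the environment (before a front vowel) is not met → [k].
/d/ (between /k/ and /e/) fails the environment for rule 3, so it stays [d].
/e/ stays [e].

[dattʃiˈtʃekde]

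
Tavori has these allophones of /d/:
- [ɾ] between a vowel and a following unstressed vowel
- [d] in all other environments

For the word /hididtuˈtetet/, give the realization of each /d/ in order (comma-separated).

Occurrence 1 (position 3): between a vowel and a following unstressed vowel → [ɾ].
Occurrence 2 (position 5): no conditioning environment matches → elsewhere allophone [d].

[ɾ], [d]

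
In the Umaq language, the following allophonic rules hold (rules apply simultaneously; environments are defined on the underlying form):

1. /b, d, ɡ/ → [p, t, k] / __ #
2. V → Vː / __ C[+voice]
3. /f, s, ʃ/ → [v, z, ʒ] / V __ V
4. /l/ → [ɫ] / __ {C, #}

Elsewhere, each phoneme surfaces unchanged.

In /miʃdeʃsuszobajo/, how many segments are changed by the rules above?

2

Segments that undergo a rule: /o/ → [oː] (rule 2); /a/ → [aː] (rule 2).
All other segments surface unchanged.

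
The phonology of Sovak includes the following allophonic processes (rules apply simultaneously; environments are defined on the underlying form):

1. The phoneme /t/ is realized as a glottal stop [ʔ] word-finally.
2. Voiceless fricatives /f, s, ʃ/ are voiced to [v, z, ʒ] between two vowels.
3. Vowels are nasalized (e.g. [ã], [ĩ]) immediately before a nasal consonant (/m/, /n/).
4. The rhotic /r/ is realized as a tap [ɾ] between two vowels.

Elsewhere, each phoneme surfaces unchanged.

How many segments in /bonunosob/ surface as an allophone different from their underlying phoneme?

3

Segments that undergo a rule: /o/ → [õ] (rule 3); /u/ → [ũ] (rule 3); /s/ → [z] (rule 2).
All other segments surface unchanged.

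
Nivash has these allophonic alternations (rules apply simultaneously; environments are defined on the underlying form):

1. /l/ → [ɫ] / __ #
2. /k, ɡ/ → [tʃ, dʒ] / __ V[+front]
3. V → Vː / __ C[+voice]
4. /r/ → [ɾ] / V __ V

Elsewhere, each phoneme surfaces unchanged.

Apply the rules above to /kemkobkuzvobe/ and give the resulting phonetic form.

Rule 2 applies to /k/ (word-initial: before a front vowel) → [tʃ].
/e/ (between /k/ and /m/): before a voiced consonant, so rule 3 applies → [eː].
/m/ (between /e/ and /k/) is unaffected → [m].
/k/ — between /m/ and /o/; rule 2 does not apply here → [k].
Rule 3 applies to /o/ (between /k/ and /b/: before a voiced consonant) → [oː].
/b/ stays [b].
/k/ (between /b/ and /u/) fails the environment for rule 2, so it stays [k].
/u/ (between /k/ and /z/) occurs before a voiced consonant → [uː] by rule 3.
/z/ stays [z].
/v/ (between /z/ and /o/): no rule targets it → [v].
Rule 3 applies to /o/ (between /v/ and /b/: before a voiced consonant) → [oː].
/b/ (between /o/ and /e/) is unaffected → [b].
/e/ (word-final) is in the target of rule 3 but the environment (before a voiced consonant) is not met → [e].

[tʃeːmkoːbkuːzvoːbe]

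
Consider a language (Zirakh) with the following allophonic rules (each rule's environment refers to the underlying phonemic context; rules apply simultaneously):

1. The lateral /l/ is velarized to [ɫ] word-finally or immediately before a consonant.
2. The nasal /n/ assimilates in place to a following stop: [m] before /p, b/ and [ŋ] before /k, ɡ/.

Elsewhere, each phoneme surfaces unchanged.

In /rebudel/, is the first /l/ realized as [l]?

/l/ — word-final, word-finally or immediately before a consonant — surfaces as [ɫ] (rule 1).
The actual realization is [ɫ], not [l].

No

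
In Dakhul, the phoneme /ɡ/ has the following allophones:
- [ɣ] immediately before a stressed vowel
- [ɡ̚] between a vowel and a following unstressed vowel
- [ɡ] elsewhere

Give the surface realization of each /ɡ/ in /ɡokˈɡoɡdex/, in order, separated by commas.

Occurrence 1 (position 1): no conditioning environment matches → elsewhere allophone [ɡ].
Occurrence 2 (position 4): immediately before a stressed vowel → [ɣ].
Occurrence 3 (position 6): no conditioning environment matches → elsewhere allophone [ɡ].

[ɡ], [ɣ], [ɡ]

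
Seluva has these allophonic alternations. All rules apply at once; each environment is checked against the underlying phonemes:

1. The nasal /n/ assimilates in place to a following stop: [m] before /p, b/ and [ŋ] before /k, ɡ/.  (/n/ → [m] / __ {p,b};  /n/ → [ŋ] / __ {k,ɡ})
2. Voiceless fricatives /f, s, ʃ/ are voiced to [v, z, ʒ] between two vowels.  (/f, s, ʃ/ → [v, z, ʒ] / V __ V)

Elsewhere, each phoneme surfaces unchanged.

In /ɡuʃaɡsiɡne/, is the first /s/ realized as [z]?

No

/s/ — between /ɡ/ and /i/; rule 2 does not apply here → [s].
The actual realization is [s], not [z].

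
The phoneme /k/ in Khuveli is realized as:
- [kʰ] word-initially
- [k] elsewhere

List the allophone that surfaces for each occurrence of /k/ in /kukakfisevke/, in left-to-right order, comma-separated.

Occurrence 1 (position 1): word-initially → [kʰ].
Occurrence 2 (position 3): no conditioning environment matches → elsewhere allophone [k].
Occurrence 3 (position 5): no conditioning environment matches → elsewhere allophone [k].
Occurrence 4 (position 11): no conditioning environment matches → elsewhere allophone [k].

[kʰ], [k], [k], [k]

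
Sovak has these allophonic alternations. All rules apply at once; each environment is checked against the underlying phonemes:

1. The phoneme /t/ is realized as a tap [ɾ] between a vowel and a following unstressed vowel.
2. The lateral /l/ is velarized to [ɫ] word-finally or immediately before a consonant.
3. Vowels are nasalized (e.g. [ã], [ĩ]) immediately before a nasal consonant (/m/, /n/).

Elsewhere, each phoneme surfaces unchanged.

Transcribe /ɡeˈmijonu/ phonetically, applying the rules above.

[ɡẽˈmijõnu]

/e/ (between /ɡ/ and /m/) occurs before a nasal consonant → [ẽ] by rule 3.
/i/ — between /m/ and /j/; rule 3 does not apply here → [i].
/o/ — between /j/ and /n/, before a nasal consonant — surfaces as [õ] (rule 3).
/u/ (word-final) fails the environment for rule 3, so it stays [u].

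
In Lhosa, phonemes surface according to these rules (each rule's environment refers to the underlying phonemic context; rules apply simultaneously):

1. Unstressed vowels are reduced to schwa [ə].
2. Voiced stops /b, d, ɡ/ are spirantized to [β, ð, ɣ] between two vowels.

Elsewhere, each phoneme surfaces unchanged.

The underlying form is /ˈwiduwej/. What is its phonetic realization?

/w/ (word-initial): no rule targets it → [w].
/i/ (between /w/ and /d/) fails the environment for rule 1, so it stays [i].
Rule 2 applies to /d/ (between /i/ and /u/: between two vowels) → [ð].
/u/ (between /d/ and /w/): in an unstressed syllable, so rule 1 applies → [ə].
/w/ (between /u/ and /e/): no rule targets it → [w].
Rule 1 applies to /e/ (between /w/ and /j/: in an unstressed syllable) → [ə].
/j/ (word-final): no rule targets it → [j].

[ˈwiðəwəj]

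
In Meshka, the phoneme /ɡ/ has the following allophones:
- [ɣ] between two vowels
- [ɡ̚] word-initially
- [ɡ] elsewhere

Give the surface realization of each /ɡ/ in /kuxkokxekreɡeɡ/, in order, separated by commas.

[ɣ], [ɡ]

Occurrence 1 (position 12): between two vowels → [ɣ].
Occurrence 2 (position 14): no conditioning environment matches → elsewhere allophone [ɡ].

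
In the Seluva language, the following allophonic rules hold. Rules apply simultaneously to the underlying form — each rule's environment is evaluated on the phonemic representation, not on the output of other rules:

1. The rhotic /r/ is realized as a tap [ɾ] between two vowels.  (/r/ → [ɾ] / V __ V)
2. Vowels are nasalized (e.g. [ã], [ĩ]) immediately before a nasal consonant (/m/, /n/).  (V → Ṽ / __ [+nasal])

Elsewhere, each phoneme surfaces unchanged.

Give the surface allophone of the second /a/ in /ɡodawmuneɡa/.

/a/ (word-final): rule 2 targets it, but not before a nasal consonant → unchanged [a].

[a]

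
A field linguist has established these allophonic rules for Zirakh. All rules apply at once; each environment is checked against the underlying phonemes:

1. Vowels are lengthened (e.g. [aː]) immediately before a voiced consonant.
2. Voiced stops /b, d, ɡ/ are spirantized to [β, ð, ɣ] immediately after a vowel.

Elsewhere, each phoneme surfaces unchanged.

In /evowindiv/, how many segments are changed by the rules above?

4

Segments that undergo a rule: /e/ → [eː] (rule 1); /o/ → [oː] (rule 1); /i/ → [iː] (rule 1); /i/ → [iː] (rule 1).
All other segments surface unchanged.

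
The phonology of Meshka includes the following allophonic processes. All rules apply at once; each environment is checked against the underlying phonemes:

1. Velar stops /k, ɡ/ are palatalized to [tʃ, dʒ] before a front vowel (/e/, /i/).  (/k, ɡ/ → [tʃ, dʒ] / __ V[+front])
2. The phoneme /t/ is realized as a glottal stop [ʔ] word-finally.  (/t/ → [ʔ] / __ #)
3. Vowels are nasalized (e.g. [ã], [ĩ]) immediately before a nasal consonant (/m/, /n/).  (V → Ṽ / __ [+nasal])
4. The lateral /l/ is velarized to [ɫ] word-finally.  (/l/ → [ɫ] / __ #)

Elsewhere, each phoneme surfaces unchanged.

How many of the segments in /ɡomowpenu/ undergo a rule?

Segments that undergo a rule: /o/ → [õ] (rule 3); /e/ → [ẽ] (rule 3).
All other segments surface unchanged.

2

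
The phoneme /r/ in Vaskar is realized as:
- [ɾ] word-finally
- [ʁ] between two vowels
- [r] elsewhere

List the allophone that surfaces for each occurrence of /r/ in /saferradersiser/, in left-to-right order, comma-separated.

[r], [r], [r], [ɾ]

Occurrence 1 (position 5): no conditioning environment matches → elsewhere allophone [r].
Occurrence 2 (position 6): no conditioning environment matches → elsewhere allophone [r].
Occurrence 3 (position 10): no conditioning environment matches → elsewhere allophone [r].
Occurrence 4 (position 15): word-finally → [ɾ].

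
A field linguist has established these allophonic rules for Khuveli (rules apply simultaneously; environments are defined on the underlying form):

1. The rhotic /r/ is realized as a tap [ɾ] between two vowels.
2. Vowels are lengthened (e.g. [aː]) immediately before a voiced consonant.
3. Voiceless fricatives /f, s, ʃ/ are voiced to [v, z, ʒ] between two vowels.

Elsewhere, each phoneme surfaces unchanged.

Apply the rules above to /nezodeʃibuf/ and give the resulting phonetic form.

[neːzoːdeʒiːbuf]

/e/ (between /n/ and /z/): before a voiced consonant, so rule 2 applies → [eː].
/o/ meets the environment for rule 2 (before a voiced consonant) → [oː].
/e/ — between /d/ and /ʃ/; rule 2 does not apply here → [e].
/ʃ/ (between /e/ and /i/): between two vowels, so rule 3 applies → [ʒ].
/i/ (between /ʃ/ and /b/): before a voiced consonant, so rule 2 applies → [iː].
/u/ (between /b/ and /f/) fails the environment for rule 2, so it stays [u].
/f/ — word-final; rule 3 does not apply here → [f].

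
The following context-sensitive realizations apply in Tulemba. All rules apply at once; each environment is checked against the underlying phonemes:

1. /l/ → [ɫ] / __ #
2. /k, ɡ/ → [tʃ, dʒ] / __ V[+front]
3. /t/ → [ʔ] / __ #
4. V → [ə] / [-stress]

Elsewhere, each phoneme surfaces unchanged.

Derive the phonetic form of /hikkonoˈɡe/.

[həkkənəˈdʒe]

/h/ — not in any rule's target class → [h].
/i/ (between /h/ and /k/) occurs in an unstressed syllable → [ə] by rule 4.
/k/ (between /i/ and /k/) is in the target of rule 2 but the environment (before a front vowel) is not met → [k].
/k/ — between /k/ and /o/; rule 2 does not apply here → [k].
/o/ meets the environment for rule 4 (in an unstressed syllable) → [ə].
/n/ — not in any rule's target class → [n].
/o/ — between /n/ and /ɡ/, in an unstressed syllable — surfaces as [ə] (rule 4).
/ɡ/ (between /o/ and /e/) occurs before a front vowel → [dʒ] by rule 2.
/e/ (word-final) is in the target of rule 4 but the environment (in an unstressed syllable) is not met → [e].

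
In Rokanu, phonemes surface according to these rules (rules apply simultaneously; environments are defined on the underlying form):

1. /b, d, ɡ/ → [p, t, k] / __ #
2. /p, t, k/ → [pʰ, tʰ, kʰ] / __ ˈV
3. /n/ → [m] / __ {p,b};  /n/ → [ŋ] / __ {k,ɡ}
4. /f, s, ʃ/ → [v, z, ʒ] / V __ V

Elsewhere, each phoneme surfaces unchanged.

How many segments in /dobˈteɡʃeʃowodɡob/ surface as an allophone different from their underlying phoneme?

3

Segments that undergo a rule: /t/ → [tʰ] (rule 2); /ʃ/ → [ʒ] (rule 4); /b/ → [p] (rule 1).
All other segments surface unchanged.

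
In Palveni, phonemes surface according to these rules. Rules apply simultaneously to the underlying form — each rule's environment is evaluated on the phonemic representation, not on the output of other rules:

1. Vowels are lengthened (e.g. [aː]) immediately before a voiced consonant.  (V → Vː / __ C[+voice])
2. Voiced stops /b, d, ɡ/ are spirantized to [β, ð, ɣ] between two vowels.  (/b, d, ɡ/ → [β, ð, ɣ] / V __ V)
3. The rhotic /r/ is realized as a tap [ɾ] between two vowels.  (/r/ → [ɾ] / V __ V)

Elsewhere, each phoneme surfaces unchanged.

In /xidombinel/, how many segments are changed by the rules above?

5

Segments that undergo a rule: /i/ → [iː] (rule 1); /d/ → [ð] (rule 2); /o/ → [oː] (rule 1); /i/ → [iː] (rule 1); /e/ → [eː] (rule 1).
All other segments surface unchanged.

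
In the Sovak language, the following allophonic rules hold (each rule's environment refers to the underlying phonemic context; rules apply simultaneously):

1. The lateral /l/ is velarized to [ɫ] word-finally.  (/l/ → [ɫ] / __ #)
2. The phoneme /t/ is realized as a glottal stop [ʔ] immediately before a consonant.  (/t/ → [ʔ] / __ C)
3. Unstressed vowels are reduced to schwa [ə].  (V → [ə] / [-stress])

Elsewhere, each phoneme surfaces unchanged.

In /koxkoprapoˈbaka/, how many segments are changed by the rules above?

Segments that undergo a rule: /o/ → [ə] (rule 3); /o/ → [ə] (rule 3); /a/ → [ə] (rule 3); /o/ → [ə] (rule 3); /a/ → [ə] (rule 3).
All other segments surface unchanged.

5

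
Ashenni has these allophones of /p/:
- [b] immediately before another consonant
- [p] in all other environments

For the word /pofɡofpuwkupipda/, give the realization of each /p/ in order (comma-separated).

[p], [p], [p], [b]

Occurrence 1 (position 1): no conditioning environment matches → elsewhere allophone [p].
Occurrence 2 (position 7): no conditioning environment matches → elsewhere allophone [p].
Occurrence 3 (position 12): no conditioning environment matches → elsewhere allophone [p].
Occurrence 4 (position 14): immediately before another consonant → [b].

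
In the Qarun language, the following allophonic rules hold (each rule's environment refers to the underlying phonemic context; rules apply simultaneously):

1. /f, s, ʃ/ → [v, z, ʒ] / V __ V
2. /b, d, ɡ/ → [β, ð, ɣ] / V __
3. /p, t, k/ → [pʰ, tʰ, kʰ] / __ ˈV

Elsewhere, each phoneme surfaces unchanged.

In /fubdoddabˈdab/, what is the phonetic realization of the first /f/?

/f/ (word-initial) fails the environment for rule 1, so it stays [f].

[f]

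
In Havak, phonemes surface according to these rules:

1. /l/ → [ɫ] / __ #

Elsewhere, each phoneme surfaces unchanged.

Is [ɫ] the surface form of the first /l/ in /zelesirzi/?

/l/ — between /e/ and /e/; rule 1 does not apply here → [l].
The actual realization is [l], not [ɫ].

No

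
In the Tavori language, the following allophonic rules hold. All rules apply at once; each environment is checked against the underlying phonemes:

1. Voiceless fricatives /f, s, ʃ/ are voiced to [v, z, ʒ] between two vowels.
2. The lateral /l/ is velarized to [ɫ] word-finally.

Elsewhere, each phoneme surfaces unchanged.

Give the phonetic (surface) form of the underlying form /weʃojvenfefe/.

/ʃ/ meets the environment for rule 1 (between two vowels) → [ʒ].
/f/ (between /n/ and /e/) fails the environment for rule 1, so it stays [f].
/f/ (between /e/ and /e/) occurs between two vowels → [v] by rule 1.

[weʒojvenfeve]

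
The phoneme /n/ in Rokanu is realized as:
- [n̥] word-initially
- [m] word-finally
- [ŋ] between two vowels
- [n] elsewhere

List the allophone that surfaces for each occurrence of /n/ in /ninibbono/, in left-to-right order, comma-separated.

Occurrence 1 (position 1): word-initially → [n̥].
Occurrence 2 (position 3): between two vowels → [ŋ].
Occurrence 3 (position 8): between two vowels → [ŋ].

[n̥], [ŋ], [ŋ]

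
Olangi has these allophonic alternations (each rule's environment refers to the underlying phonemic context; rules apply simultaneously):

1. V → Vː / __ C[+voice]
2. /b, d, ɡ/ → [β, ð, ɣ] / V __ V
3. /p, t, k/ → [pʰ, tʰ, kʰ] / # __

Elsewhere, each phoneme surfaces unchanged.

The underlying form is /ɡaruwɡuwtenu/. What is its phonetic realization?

[ɡaːruːwɡuːwteːnu]

/ɡ/ — word-initial; rule 2 does not apply here → [ɡ].
/a/ — between /ɡ/ and /r/, before a voiced consonant — surfaces as [aː] (rule 1).
/u/ (between /r/ and /w/) occurs before a voiced consonant → [uː] by rule 1.
/ɡ/ (between /w/ and /u/) is in the target of rule 2 but the environment (between two vowels) is not met → [ɡ].
/u/ — between /ɡ/ and /w/, before a voiced consonant — surfaces as [uː] (rule 1).
/t/ (between /w/ and /e/) fails the environment for rule 3, so it stays [t].
Rule 1 applies to /e/ (between /t/ and /n/: before a voiced consonant) → [eː].
/u/ (word-final): rule 1 targets it, but not before a voiced consonant → unchanged [u].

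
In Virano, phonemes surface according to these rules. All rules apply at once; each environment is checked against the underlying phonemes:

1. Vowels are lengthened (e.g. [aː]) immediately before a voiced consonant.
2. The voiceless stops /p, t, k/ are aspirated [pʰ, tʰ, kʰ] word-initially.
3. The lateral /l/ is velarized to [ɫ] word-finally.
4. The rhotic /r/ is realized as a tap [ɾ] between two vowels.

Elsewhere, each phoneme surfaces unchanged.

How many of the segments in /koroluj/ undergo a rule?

5

Segments that undergo a rule: /k/ → [kʰ] (rule 2); /o/ → [oː] (rule 1); /r/ → [ɾ] (rule 4); /o/ → [oː] (rule 1); /u/ → [uː] (rule 1).
All other segments surface unchanged.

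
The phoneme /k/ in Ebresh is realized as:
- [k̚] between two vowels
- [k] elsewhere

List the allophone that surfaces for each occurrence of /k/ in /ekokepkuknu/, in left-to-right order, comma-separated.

Occurrence 1 (position 2): between two vowels → [k̚].
Occurrence 2 (position 4): between two vowels → [k̚].
Occurrence 3 (position 7): no conditioning environment matches → elsewhere allophone [k].
Occurrence 4 (position 9): no conditioning environment matches → elsewhere allophone [k].

[k̚], [k̚], [k], [k]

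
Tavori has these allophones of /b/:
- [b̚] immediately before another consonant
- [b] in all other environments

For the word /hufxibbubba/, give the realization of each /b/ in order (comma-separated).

[b̚], [b], [b̚], [b]

Occurrence 1 (position 6): immediately before another consonant → [b̚].
Occurrence 2 (position 7): no conditioning environment matches → elsewhere allophone [b].
Occurrence 3 (position 9): immediately before another consonant → [b̚].
Occurrence 4 (position 10): no conditioning environment matches → elsewhere allophone [b].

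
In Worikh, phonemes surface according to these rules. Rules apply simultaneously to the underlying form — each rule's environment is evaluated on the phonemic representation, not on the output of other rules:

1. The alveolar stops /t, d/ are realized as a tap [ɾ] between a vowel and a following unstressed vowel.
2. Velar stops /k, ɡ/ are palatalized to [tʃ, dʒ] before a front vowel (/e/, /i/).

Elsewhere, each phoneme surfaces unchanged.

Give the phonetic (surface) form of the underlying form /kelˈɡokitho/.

[tʃelˈɡotʃitho]

Rule 2 applies to /k/ (word-initial: before a front vowel) → [tʃ].
/ɡ/ (between /l/ and /o/) is in the target of rule 2 but the environment (before a front vowel) is not met → [ɡ].
/k/ (between /o/ and /i/) occurs before a front vowel → [tʃ] by rule 2.
/t/ — between /i/ and /h/; rule 1 does not apply here → [t].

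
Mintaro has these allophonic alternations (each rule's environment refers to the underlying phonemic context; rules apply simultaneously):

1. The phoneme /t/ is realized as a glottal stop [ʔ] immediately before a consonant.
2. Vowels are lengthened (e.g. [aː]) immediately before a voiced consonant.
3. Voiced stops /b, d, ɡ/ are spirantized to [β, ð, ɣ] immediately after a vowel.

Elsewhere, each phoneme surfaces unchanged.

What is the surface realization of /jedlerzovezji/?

[jeːðleːrzoːveːzji]

/j/ (word-initial): no rule targets it → [j].
Rule 2 applies to /e/ (between /j/ and /d/: before a voiced consonant) → [eː].
Rule 3 applies to /d/ (between /e/ and /l/: immediately after a vowel) → [ð].
/l/ stays [l].
/e/ (between /l/ and /r/): before a voiced consonant, so rule 2 applies → [eː].
/r/ (between /e/ and /z/) is unaffected → [r].
/z/ (between /r/ and /o/): no rule targets it → [z].
/o/ — between /z/ and /v/, before a voiced consonant — surfaces as [oː] (rule 2).
/v/ (between /o/ and /e/) is unaffected → [v].
/e/ — between /v/ and /z/, before a voiced consonant — surfaces as [eː] (rule 2).
/z/ (between /e/ and /j/) is unaffected → [z].
/j/ (between /z/ and /i/) is unaffected → [j].
/i/ — word-final; rule 2 does not apply here → [i].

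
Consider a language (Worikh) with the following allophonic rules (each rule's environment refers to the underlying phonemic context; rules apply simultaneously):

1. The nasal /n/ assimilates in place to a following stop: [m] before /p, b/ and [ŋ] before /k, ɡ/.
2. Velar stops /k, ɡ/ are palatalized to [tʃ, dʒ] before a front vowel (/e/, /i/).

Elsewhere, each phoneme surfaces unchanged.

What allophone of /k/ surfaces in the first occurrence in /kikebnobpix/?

/k/ meets the environment for rule 2 (before a front vowel) → [tʃ].

[tʃ]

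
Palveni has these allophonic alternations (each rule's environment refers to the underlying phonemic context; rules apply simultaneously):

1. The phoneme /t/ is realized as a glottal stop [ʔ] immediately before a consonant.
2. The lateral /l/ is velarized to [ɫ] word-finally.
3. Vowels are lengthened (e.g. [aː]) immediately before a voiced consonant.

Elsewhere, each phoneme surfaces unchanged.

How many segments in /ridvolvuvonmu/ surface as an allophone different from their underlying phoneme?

Segments that undergo a rule: /i/ → [iː] (rule 3); /o/ → [oː] (rule 3); /u/ → [uː] (rule 3); /o/ → [oː] (rule 3).
All other segments surface unchanged.

4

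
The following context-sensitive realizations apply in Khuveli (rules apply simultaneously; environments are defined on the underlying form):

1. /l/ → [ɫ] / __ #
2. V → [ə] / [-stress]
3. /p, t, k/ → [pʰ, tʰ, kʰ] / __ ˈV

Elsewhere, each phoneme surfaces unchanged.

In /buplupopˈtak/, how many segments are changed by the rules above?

4

Segments that undergo a rule: /u/ → [ə] (rule 2); /u/ → [ə] (rule 2); /o/ → [ə] (rule 2); /t/ → [tʰ] (rule 3).
All other segments surface unchanged.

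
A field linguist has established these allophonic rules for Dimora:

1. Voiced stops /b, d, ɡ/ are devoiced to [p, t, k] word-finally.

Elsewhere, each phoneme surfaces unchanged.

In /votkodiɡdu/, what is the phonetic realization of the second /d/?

/d/ — between /ɡ/ and /u/; rule 1 does not apply here → [d].

[d]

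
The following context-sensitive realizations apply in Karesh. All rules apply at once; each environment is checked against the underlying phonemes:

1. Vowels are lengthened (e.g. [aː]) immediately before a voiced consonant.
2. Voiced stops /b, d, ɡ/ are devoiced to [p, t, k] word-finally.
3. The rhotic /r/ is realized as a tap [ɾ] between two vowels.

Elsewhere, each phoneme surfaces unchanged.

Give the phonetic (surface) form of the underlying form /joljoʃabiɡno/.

/j/ (word-initial): no rule targets it → [j].
/o/ (between /j/ and /l/) occurs before a voiced consonant → [oː] by rule 1.
/l/ (between /o/ and /j/) is unaffected → [l].
/j/ (between /l/ and /o/): no rule targets it → [j].
/o/ (between /j/ and /ʃ/): rule 1 targets it, but not before a voiced consonant → unchanged [o].
/ʃ/ (between /o/ and /a/) is unaffected → [ʃ].
/a/ — between /ʃ/ and /b/, before a voiced consonant — surfaces as [aː] (rule 1).
/b/ (between /a/ and /i/) is in the target of rule 2 but the environment (word-finally) is not met → [b].
/i/ meets the environment for rule 1 (before a voiced consonant) → [iː].
/ɡ/ (between /i/ and /n/) is in the target of rule 2 but the environment (word-finally) is not met → [ɡ].
/n/ (between /ɡ/ and /o/): no rule targets it → [n].
/o/ (word-final) is in the target of rule 1 but the environment (before a voiced consonant) is not met → [o].

[joːljoʃaːbiːɡno]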